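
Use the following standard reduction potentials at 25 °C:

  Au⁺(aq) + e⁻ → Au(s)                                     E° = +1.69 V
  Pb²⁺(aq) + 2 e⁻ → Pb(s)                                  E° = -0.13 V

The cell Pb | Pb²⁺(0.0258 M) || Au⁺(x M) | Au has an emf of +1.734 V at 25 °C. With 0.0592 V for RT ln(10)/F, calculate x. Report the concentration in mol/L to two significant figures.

0.0057 M

Au⁺/Au is the cathode, Pb²⁺/Pb the anode: E°cell = +1.82 V, n = 2.
Overall reaction: 2 Au⁺(aq) + Pb(s) → 2 Au(s) + Pb²⁺(aq); Q = [Pb²⁺]^1/[Au⁺]^2.
From E = E° − (0.0592/n) log Q: log Q = (E° − E)·n/0.0592 = (+1.82 − (+1.734))·2/0.0592 = 2.9054.
So 2·log[Au⁺] = 1·log(0.0258) − log Q = -1.5884 − (2.9054) = -4.4938; log[Au⁺] = -4.4938 / 2 = -2.2469; [Au⁺] = 10^(-2.2469) ≈ 0.0057 M.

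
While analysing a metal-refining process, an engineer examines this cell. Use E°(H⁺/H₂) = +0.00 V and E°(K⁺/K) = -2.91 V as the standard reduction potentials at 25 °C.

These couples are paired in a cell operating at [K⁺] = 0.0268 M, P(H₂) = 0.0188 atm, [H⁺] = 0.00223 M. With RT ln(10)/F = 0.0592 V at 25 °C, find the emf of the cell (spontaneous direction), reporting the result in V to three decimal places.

H⁺/H₂ is the cathode (higher E°), K⁺/K the anode: E°cell = +0.00 − (-2.91) = +2.91 V, n = 2.
Overall: 2 H⁺(aq) + 2 K(s) → H₂(g) + 2 K⁺(aq)
Q = P(H₂)·[K⁺]^2 / ([H⁺]^2); log Q = 0.434.
E = E° − (0.0592/n) log Q = +2.91 − (0.0592/2)(0.434) = +2.897 V.

+2.897 V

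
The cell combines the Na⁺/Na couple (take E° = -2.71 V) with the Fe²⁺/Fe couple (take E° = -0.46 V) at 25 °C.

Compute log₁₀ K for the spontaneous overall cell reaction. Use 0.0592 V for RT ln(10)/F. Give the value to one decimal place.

76.0

Cathode: Fe²⁺/Fe; anode: Na⁺/Na. E°cell = +2.25 V, n = 2.
log K = nE°cell / 0.0592 = (2)(+2.25) / 0.0592 = 76.0.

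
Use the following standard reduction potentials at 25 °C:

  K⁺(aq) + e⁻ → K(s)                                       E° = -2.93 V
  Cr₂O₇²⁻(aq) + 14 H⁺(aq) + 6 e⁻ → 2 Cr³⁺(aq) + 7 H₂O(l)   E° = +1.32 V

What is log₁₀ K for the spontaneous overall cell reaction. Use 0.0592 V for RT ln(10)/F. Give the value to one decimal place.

430.7

Cathode: Cr₂O₇²⁻/Cr³⁺; anode: K⁺/K. E°cell = +4.25 V, n = 6.
log K = nE°cell / 0.0592 = (6)(+4.25) / 0.0592 = 430.7.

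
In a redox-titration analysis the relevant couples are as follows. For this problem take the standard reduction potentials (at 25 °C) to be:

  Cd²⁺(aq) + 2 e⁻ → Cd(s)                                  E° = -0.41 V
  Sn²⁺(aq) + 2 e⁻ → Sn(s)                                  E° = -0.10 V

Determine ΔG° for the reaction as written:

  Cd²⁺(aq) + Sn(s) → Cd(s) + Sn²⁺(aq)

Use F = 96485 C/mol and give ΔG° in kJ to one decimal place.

+59.8 kJ

As written, Cd²⁺/Cd is reduced (cathode) and Sn²⁺/Sn is oxidised (anode), so E°cell = (-0.41) − (-0.10) = -0.31 V.
Balancing electrons gives n = 2.
ΔG° = −nFE° = −(2)(96485)(-0.31) = 59,821 J = +59.8 kJ.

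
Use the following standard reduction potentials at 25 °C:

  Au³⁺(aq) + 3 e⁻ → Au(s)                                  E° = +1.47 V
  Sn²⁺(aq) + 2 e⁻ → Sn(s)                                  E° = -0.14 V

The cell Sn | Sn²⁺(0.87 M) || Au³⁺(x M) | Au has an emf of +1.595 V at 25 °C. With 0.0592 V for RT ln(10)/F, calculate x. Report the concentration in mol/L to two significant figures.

Au³⁺/Au is the cathode, Sn²⁺/Sn the anode: E°cell = +1.61 V, n = 6.
Overall reaction: 2 Au³⁺(aq) + 3 Sn(s) → 2 Au(s) + 3 Sn²⁺(aq); Q = [Sn²⁺]^3/[Au³⁺]^2.
From E = E° − (0.0592/n) log Q: log Q = (E° − E)·n/0.0592 = (+1.61 − (+1.595))·6/0.0592 = 1.5203.
So 2·log[Au³⁺] = 3·log(0.87) − log Q = -0.1814 − (1.5203) = -1.7017; log[Au³⁺] = -1.7017 / 2 = -0.8508; [Au³⁺] = 10^(-0.8508) ≈ 0.14 M.

0.14 M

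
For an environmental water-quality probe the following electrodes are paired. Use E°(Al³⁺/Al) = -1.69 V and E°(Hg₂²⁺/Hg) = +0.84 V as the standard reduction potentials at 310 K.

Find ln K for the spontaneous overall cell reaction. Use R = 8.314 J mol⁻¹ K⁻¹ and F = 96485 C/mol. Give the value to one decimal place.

Cathode: Hg₂²⁺/Hg; anode: Al³⁺/Al. E°cell = (+0.84) − (-1.69) = +2.53 V, with n = 6.
ΔG° = −nFE° = −RT ln K, so ln K = nFE°/(RT) = (6)(96485)(+2.53) / ((8.314)(310)) = 568.277.

568.3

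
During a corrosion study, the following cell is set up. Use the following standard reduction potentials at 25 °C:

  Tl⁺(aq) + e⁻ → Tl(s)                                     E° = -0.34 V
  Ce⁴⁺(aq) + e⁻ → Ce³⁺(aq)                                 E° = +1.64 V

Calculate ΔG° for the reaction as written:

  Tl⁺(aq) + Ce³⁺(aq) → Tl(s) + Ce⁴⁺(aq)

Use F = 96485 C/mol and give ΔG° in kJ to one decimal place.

+191.0 kJ

As written, Tl⁺/Tl is reduced (cathode) and Ce⁴⁺/Ce³⁺ is oxidised (anode), so E°cell = (-0.34) − (+1.64) = -1.98 V.
Balancing electrons gives n = 1.
ΔG° = −nFE° = −(1)(96485)(-1.98) = 191,040 J = +191.0 kJ.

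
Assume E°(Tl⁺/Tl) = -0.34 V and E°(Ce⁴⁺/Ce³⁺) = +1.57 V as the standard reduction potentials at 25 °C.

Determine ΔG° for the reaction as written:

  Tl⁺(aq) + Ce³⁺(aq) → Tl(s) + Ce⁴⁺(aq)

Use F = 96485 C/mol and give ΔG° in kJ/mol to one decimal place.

As written, Tl⁺/Tl is reduced (cathode) and Ce⁴⁺/Ce³⁺ is oxidised (anode), so E°cell = (-0.34) − (+1.57) = -1.91 V.
Balancing electrons gives n = 1.
ΔG° = −nFE° = −(1)(96485)(-1.91) = 184,286 J = +184.3 kJ/mol.

+184.3 kJ/mol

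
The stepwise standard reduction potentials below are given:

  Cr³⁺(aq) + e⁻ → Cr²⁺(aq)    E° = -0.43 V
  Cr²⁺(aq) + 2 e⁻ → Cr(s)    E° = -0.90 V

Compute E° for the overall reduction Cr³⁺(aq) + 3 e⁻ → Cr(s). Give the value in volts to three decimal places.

-0.743 V

Adding the free-energy changes (−nFE°) of the two steps gives −n₃FE°₃ = −n₁FE°₁ − n₂FE°₂.
E°₃ = (1×-0.43 + 2×-0.90) / 3 = (-2.230) / 3 = -0.743 V.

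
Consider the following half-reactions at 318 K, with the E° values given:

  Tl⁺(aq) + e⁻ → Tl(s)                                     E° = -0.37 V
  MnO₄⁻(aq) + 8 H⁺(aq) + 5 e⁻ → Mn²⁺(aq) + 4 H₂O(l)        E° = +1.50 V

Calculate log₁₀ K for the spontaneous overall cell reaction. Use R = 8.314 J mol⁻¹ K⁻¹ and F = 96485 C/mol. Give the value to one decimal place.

Cathode: MnO₄⁻/Mn²⁺; anode: Tl⁺/Tl. E°cell = (+1.50) − (-0.37) = +1.87 V, with n = 5.
ΔG° = −nFE° = −RT ln K, so ln K = nFE°/(RT) = (5)(96485)(+1.87) / ((8.314)(318)) = 341.220.
log₁₀ K = 341.220 / ln 10 = 148.2.

148.2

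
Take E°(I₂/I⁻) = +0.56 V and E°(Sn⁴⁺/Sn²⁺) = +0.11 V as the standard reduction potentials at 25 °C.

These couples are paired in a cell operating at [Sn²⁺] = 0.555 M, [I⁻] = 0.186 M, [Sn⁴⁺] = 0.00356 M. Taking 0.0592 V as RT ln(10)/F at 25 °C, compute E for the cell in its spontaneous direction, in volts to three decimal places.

I₂/I⁻ is the cathode (higher E°), Sn⁴⁺/Sn²⁺ the anode: E°cell = +0.56 − (+0.11) = +0.45 V, n = 2.
Overall: I₂(s) + Sn²⁺(aq) → 2 I⁻(aq) + Sn⁴⁺(aq)
Q = [I⁻]^2·[Sn⁴⁺] / ([Sn²⁺]); log Q = -3.654.
E = E° − (0.0592/n) log Q = +0.45 − (0.0592/2)(-3.654) = +0.558 V.

+0.558 V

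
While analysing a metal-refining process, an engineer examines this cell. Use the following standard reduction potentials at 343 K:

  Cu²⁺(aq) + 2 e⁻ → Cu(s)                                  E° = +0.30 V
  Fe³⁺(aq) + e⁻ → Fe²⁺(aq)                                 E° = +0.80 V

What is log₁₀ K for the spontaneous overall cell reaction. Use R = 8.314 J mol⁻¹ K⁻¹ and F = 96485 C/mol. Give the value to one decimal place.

14.7

Cathode: Fe³⁺/Fe²⁺; anode: Cu²⁺/Cu. E°cell = (+0.80) − (+0.30) = +0.50 V, with n = 2.
ΔG° = −nFE° = −RT ln K, so ln K = nFE°/(RT) = (2)(96485)(+0.50) / ((8.314)(343)) = 33.834.
log₁₀ K = 33.834 / ln 10 = 14.7.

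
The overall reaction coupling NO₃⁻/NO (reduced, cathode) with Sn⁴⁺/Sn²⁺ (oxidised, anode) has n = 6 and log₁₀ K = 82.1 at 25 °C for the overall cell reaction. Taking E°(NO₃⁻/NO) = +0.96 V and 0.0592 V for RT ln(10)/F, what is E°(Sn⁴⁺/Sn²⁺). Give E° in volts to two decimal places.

+0.15 V

E°cell = (0.0592/n)·log K = (0.0592/6)(82.1) = +0.810 V.
Since NO₃⁻/NO is the cathode and Sn⁴⁺/Sn²⁺ the anode, E°cell = E°(NO₃⁻/NO) − E°(Sn⁴⁺/Sn²⁺).
So E°(Sn⁴⁺/Sn²⁺) = E°(NO₃⁻/NO) − E°cell = (+0.96) − (+0.810) = +0.15 V.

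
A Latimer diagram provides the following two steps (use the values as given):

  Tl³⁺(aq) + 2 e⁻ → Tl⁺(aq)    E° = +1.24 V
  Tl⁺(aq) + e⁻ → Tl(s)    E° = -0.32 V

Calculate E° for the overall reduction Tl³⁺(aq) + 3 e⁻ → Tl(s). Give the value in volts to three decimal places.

+0.720 V

Standard free energies of sequential steps add: ΔG°₃ = ΔG°₁ + ΔG°₂, so n₃E°₃ = n₁E°₁ + n₂E°₂.
E°₃ = (2×+1.24 + 1×-0.32) / 3 = (+2.160) / 3 = +0.720 V.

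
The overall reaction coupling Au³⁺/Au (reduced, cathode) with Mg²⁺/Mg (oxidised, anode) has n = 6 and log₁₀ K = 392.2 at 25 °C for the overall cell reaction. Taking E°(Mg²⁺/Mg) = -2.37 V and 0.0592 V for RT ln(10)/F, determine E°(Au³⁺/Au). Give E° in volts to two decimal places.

E°cell = (0.0592/n)·log K = (0.0592/6)(392.2) = +3.870 V.
Since Au³⁺/Au is the cathode and Mg²⁺/Mg the anode, E°cell = E°(Au³⁺/Au) − E°(Mg²⁺/Mg).
So E°(Au³⁺/Au) = E°cell + E°(Mg²⁺/Mg) = +3.870 + (-2.37) = +1.50 V.

+1.50 V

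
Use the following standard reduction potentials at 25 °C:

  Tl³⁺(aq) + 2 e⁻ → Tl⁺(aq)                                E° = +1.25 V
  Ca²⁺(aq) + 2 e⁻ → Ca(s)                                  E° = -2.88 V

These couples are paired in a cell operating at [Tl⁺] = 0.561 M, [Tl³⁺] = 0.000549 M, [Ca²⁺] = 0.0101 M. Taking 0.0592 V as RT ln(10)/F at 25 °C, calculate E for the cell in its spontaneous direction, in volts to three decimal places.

+4.100 V

Tl³⁺/Tl⁺ is the cathode (higher E°), Ca²⁺/Ca the anode: E°cell = +1.25 − (-2.88) = +4.13 V, n = 2.
Overall: Tl³⁺(aq) + Ca(s) → Tl⁺(aq) + Ca²⁺(aq)
Q = [Tl⁺]·[Ca²⁺] / ([Tl³⁺]); log Q = 1.014.
E = E° − (0.0592/n) log Q = +4.13 − (0.0592/2)(1.014) = +4.100 V.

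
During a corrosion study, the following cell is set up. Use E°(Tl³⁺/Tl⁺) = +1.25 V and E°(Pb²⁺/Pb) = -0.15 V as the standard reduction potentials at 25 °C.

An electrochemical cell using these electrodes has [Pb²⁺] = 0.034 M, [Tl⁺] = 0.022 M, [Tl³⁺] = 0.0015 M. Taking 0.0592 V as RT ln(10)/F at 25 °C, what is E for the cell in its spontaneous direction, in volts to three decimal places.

+1.409 V

Tl³⁺/Tl⁺ is the cathode (higher E°), Pb²⁺/Pb the anode: E°cell = +1.25 − (-0.15) = +1.40 V, n = 2.
Overall: Tl³⁺(aq) + Pb(s) → Tl⁺(aq) + Pb²⁺(aq)
Q = [Tl⁺]·[Pb²⁺] / ([Tl³⁺]); log Q = -0.302.
E = E° − (0.0592/n) log Q = +1.40 − (0.0592/2)(-0.302) = +1.409 V.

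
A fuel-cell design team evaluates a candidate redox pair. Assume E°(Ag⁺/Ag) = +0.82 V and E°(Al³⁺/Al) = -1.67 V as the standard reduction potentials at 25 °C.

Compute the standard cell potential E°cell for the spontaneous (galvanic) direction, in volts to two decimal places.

The Ag⁺/Ag couple has the higher reduction potential, so it is the cathode; Al³⁺/Al is oxidised at the anode.
E°cell = E°(cathode) − E°(anode) = (+0.82) − (-1.67) = +2.49 V.
Since E°cell > 0, the reaction is spontaneous under standard conditions.

+2.49 V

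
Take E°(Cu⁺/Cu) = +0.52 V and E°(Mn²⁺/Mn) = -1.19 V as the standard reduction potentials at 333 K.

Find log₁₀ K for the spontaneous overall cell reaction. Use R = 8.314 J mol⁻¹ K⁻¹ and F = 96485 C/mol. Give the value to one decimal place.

51.8

Cathode: Cu⁺/Cu; anode: Mn²⁺/Mn. E°cell = (+0.52) − (-1.19) = +1.71 V, with n = 2.
ΔG° = −nFE° = −RT ln K, so ln K = nFE°/(RT) = (2)(96485)(+1.71) / ((8.314)(333)) = 119.188.
log₁₀ K = 119.188 / ln 10 = 51.8.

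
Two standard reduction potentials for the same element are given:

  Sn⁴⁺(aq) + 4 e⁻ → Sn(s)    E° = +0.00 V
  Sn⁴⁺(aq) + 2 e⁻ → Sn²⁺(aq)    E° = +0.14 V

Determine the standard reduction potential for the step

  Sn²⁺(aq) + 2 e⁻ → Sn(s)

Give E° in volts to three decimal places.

Sequential free energies add, so n₃E°₃ = n₁E°₁ + n₂E°₂.
With n₃ = 4, and the known step contributing 2×(+0.14) V, the unknown satisfies 2·E° = 4×(+0.00) − 2×(+0.14) = -0.280.
E° = -0.280 / 2 = -0.140 V.

-0.140 V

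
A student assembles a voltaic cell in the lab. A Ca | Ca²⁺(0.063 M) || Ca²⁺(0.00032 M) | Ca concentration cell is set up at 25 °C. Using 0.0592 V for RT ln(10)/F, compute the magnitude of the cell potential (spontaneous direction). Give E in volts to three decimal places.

For a concentration cell E°cell = 0. The 0.063 M side is the cathode (reduction is favoured where [Ca²⁺] is higher).
With n = 2, E = −(0.0592/2) log([Ca²⁺]ₐₙ/[Ca²⁺]꜀ₐₜ) = −(0.0592/2) log(0.00032/0.063) = −(0.0592/2)(-2.294) = +0.068 V.

+0.068 V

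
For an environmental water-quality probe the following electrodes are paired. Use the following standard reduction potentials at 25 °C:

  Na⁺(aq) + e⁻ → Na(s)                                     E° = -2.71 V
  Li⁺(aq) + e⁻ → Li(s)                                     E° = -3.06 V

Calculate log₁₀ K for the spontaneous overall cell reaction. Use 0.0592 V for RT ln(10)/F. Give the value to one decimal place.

Cathode: Na⁺/Na; anode: Li⁺/Li. E°cell = +0.35 V, n = 1.
log K = nE°cell / 0.0592 = (1)(+0.35) / 0.0592 = 5.9.

5.9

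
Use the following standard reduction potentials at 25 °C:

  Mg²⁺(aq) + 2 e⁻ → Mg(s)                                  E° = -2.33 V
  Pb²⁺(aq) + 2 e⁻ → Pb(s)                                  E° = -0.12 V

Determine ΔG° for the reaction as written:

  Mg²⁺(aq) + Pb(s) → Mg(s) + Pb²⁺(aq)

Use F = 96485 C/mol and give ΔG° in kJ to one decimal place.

As written, Mg²⁺/Mg is reduced (cathode) and Pb²⁺/Pb is oxidised (anode), so E°cell = (-2.33) − (-0.12) = -2.21 V.
Balancing electrons gives n = 2.
ΔG° = −nFE° = −(2)(96485)(-2.21) = 426,464 J = +426.5 kJ.

+426.5 kJ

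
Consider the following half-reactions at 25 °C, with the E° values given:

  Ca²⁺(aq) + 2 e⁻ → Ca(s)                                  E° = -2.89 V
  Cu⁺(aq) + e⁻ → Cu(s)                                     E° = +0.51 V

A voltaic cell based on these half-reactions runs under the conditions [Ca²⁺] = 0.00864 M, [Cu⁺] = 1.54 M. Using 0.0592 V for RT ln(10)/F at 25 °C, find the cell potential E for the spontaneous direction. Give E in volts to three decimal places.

Cu⁺/Cu is the cathode (higher E°), Ca²⁺/Ca the anode: E°cell = +0.51 − (-2.89) = +3.40 V, n = 2.
Overall: 2 Cu⁺(aq) + Ca(s) → 2 Cu(s) + Ca²⁺(aq)
Q = [Ca²⁺] / ([Cu⁺]^2); log Q = -2.439.
E = E° − (0.0592/n) log Q = +3.40 − (0.0592/2)(-2.439) = +3.472 V.

+3.472 V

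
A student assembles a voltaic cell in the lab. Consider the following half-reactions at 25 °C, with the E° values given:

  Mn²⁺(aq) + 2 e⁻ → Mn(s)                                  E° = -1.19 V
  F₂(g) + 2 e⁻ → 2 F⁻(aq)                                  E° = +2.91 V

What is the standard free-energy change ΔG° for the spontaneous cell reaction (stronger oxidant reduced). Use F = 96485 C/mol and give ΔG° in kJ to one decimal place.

-791.2 kJ

F₂/F⁻ (E° = +2.91 V) is the cathode; Mn²⁺/Mn (E° = -1.19 V) is the anode, so E°cell = +4.10 V.
Balancing electrons gives n = 2 (lcm of 2 and 2).
ΔG° = −nFE° = −(2)(96485)(+4.10) = -791,177 J = -791.2 kJ.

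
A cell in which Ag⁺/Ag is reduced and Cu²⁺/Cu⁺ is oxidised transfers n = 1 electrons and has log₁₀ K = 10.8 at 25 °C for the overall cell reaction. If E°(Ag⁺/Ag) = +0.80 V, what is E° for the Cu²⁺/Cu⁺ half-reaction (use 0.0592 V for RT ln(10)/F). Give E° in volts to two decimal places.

+0.16 V

E°cell = (0.0592/n)·log K = (0.0592/1)(10.8) = +0.639 V.
Since Ag⁺/Ag is the cathode and Cu²⁺/Cu⁺ the anode, E°cell = E°(Ag⁺/Ag) − E°(Cu²⁺/Cu⁺).
So E°(Cu²⁺/Cu⁺) = E°(Ag⁺/Ag) − E°cell = (+0.80) − (+0.639) = +0.16 V.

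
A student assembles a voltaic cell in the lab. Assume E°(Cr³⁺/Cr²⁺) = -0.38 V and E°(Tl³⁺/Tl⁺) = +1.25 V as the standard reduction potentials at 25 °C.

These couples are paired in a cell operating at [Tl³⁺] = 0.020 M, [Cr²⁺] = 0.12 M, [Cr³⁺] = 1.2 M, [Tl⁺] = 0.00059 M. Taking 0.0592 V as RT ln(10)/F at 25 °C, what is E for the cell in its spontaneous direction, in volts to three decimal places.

Tl³⁺/Tl⁺ is the cathode (higher E°), Cr³⁺/Cr²⁺ the anode: E°cell = +1.25 − (-0.38) = +1.63 V, n = 2.
Overall: Tl³⁺(aq) + 2 Cr²⁺(aq) → Tl⁺(aq) + 2 Cr³⁺(aq)
Q = [Tl⁺]·[Cr³⁺]^2 / ([Tl³⁺]·[Cr²⁺]^2); log Q = 0.470.
E = E° − (0.0592/n) log Q = +1.63 − (0.0592/2)(0.470) = +1.616 V.

+1.616 V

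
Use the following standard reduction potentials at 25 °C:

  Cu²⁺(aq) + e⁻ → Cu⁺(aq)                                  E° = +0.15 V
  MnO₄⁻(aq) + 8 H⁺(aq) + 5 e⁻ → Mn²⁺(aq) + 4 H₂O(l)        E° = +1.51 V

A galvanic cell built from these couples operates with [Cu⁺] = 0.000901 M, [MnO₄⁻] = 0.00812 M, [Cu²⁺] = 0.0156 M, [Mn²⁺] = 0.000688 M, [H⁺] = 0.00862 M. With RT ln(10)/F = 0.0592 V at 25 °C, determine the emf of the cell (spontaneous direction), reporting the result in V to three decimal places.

+1.104 V

MnO₄⁻/Mn²⁺ is the cathode (higher E°), Cu²⁺/Cu⁺ the anode: E°cell = +1.51 − (+0.15) = +1.36 V, n = 5.
Overall: MnO₄⁻(aq) + 8 H⁺(aq) + 5 Cu⁺(aq) → Mn²⁺(aq) + 4 H₂O(l) + 5 Cu²⁺(aq)
Q = [Mn²⁺]·[Cu²⁺]^5 / ([MnO₄⁻]·[H⁺]^8·[Cu⁺]^5); log Q = 21.636.
E = E° − (0.0592/n) log Q = +1.36 − (0.0592/5)(21.636) = +1.104 V.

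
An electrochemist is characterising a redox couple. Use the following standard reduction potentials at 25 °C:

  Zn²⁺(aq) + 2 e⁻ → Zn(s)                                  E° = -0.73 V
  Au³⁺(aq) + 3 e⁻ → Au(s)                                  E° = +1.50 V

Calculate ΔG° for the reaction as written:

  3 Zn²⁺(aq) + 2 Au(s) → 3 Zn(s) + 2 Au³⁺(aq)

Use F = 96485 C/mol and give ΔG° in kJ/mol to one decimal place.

As written, Zn²⁺/Zn is reduced (cathode) and Au³⁺/Au is oxidised (anode), so E°cell = (-0.73) − (+1.50) = -2.23 V.
Balancing electrons gives n = 6.
ΔG° = −nFE° = −(6)(96485)(-2.23) = 1,290,969 J = +1291.0 kJ/mol.

+1291.0 kJ/mol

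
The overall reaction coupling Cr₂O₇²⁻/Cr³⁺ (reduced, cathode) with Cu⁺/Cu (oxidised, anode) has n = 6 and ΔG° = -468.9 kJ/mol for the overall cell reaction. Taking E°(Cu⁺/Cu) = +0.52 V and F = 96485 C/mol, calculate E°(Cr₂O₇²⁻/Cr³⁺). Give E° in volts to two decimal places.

E°cell = −ΔG°/(nF) = −(-468.9×10³)/((6)(96485)) = +0.810 V.
Since Cr₂O₇²⁻/Cr³⁺ is the cathode and Cu⁺/Cu the anode, E°cell = E°(Cr₂O₇²⁻/Cr³⁺) − E°(Cu⁺/Cu).
So E°(Cr₂O₇²⁻/Cr³⁺) = E°cell + E°(Cu⁺/Cu) = +0.810 + (+0.52) = +1.33 V.

+1.33 V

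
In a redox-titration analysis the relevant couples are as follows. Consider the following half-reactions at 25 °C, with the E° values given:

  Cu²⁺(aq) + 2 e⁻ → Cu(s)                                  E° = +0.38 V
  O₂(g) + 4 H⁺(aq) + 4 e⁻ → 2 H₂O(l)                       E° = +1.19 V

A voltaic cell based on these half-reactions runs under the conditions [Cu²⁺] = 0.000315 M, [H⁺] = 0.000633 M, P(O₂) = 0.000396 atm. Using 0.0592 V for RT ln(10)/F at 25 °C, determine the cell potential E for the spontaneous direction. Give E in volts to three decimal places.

O₂/H₂O is the cathode (higher E°), Cu²⁺/Cu the anode: E°cell = +1.19 − (+0.38) = +0.81 V, n = 4.
Overall: O₂(g) + 4 H⁺(aq) + 2 Cu(s) → 2 H₂O(l) + 2 Cu²⁺(aq)
Q = [Cu²⁺]^2 / (P(O₂)·[H⁺]^4); log Q = 9.193.
E = E° − (0.0592/n) log Q = +0.81 − (0.0592/4)(9.193) = +0.674 V.

+0.674 V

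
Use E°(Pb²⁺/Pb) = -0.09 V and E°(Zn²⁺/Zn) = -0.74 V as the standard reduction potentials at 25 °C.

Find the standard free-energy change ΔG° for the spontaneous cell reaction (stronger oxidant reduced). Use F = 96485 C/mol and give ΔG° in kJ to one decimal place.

Pb²⁺/Pb (E° = -0.09 V) is the cathode; Zn²⁺/Zn (E° = -0.74 V) is the anode, so E°cell = +0.65 V.
Balancing electrons gives n = 2 (lcm of 2 and 2).
ΔG° = −nFE° = −(2)(96485)(+0.65) = -125,430 J = -125.4 kJ.

-125.4 kJ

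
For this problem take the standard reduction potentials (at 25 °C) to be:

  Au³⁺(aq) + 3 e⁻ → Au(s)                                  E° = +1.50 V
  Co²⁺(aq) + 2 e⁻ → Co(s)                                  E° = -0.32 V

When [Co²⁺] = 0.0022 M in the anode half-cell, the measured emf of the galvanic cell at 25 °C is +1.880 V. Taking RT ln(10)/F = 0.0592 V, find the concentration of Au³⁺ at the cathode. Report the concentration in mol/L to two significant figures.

Au³⁺/Au is the cathode, Co²⁺/Co the anode: E°cell = +1.82 V, n = 6.
Overall reaction: 2 Au³⁺(aq) + 3 Co(s) → 2 Au(s) + 3 Co²⁺(aq); Q = [Co²⁺]^3/[Au³⁺]^2.
From E = E° − (0.0592/n) log Q: log Q = (E° − E)·n/0.0592 = (+1.82 − (+1.880))·6/0.0592 = -6.0811.
So 2·log[Au³⁺] = 3·log(0.0022) − log Q = -7.9727 − (-6.0811) = -1.8916; log[Au³⁺] = -1.8916 / 2 = -0.9458; [Au³⁺] = 10^(-0.9458) ≈ 0.11 M.

0.11 M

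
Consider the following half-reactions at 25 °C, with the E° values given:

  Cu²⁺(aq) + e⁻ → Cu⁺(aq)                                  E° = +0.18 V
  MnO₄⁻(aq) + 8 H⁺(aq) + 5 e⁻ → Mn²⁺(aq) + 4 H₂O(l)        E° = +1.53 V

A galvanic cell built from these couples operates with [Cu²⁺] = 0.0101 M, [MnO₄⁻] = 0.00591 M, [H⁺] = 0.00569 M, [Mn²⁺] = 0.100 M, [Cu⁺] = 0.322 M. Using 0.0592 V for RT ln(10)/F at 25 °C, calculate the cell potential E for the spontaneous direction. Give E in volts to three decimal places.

+1.212 V

MnO₄⁻/Mn²⁺ is the cathode (higher E°), Cu²⁺/Cu⁺ the anode: E°cell = +1.53 − (+0.18) = +1.35 V, n = 5.
Overall: MnO₄⁻(aq) + 8 H⁺(aq) + 5 Cu⁺(aq) → Mn²⁺(aq) + 4 H₂O(l) + 5 Cu²⁺(aq)
Q = [Mn²⁺]·[Cu²⁺]^5 / ([MnO₄⁻]·[H⁺]^8·[Cu⁺]^5); log Q = 11.670.
E = E° − (0.0592/n) log Q = +1.35 − (0.0592/5)(11.670) = +1.212 V.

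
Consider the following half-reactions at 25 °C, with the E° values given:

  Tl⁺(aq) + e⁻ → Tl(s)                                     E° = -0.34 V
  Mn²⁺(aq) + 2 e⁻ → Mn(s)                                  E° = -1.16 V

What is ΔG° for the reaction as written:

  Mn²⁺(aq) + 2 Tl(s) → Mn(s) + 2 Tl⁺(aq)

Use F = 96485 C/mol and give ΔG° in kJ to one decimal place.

As written, Mn²⁺/Mn is reduced (cathode) and Tl⁺/Tl is oxidised (anode), so E°cell = (-1.16) − (-0.34) = -0.82 V.
Balancing electrons gives n = 2.
ΔG° = −nFE° = −(2)(96485)(-0.82) = 158,235 J = +158.2 kJ.

+158.2 kJ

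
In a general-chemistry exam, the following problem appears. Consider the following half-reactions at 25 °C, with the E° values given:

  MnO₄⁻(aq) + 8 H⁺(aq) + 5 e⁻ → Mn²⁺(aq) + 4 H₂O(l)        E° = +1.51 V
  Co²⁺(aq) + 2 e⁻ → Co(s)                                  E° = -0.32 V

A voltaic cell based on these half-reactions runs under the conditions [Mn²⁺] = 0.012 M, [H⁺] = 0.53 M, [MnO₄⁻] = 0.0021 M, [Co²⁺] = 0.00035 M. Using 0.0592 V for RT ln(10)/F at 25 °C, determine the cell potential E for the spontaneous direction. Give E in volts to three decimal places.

+1.897 V

MnO₄⁻/Mn²⁺ is the cathode (higher E°), Co²⁺/Co the anode: E°cell = +1.51 − (-0.32) = +1.83 V, n = 10.
Overall: 2 MnO₄⁻(aq) + 16 H⁺(aq) + 5 Co(s) → 2 Mn²⁺(aq) + 8 H₂O(l) + 5 Co²⁺(aq)
Q = [Mn²⁺]^2·[Co²⁺]^5 / ([MnO₄⁻]^2·[H⁺]^16); log Q = -11.354.
E = E° − (0.0592/n) log Q = +1.83 − (0.0592/10)(-11.354) = +1.897 V.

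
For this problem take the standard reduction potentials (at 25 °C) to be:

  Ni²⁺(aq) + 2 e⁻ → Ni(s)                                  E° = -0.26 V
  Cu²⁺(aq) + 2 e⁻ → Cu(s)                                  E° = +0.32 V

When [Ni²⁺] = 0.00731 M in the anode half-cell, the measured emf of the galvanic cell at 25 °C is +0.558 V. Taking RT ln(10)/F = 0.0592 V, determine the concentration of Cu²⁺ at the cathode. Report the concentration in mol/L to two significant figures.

Cu²⁺/Cu is the cathode, Ni²⁺/Ni the anode: E°cell = +0.58 V, n = 2.
Overall reaction: Cu²⁺(aq) + Ni(s) → Cu(s) + Ni²⁺(aq); Q = [Ni²⁺]^1/[Cu²⁺]^1.
From E = E° − (0.0592/n) log Q: log Q = (E° − E)·n/0.0592 = (+0.58 − (+0.558))·2/0.0592 = 0.7432.
So 1·log[Cu²⁺] = 1·log(0.00731) − log Q = -2.1361 − (0.7432) = -2.8793; [Cu²⁺] = 10^(-2.8793) ≈ 0.0013 M.

0.0013 M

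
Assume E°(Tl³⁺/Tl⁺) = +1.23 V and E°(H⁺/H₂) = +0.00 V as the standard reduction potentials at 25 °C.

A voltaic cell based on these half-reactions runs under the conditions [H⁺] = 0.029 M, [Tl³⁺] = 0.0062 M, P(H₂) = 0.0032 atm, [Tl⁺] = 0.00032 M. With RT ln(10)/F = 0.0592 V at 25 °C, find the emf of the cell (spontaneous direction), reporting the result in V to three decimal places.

Tl³⁺/Tl⁺ is the cathode (higher E°), H⁺/H₂ the anode: E°cell = +1.23 − (+0.00) = +1.23 V, n = 2.
Overall: Tl³⁺(aq) + H₂(g) → Tl⁺(aq) + 2 H⁺(aq)
Q = [Tl⁺]·[H⁺]^2 / ([Tl³⁺]·P(H₂)); log Q = -1.868.
E = E° − (0.0592/n) log Q = +1.23 − (0.0592/2)(-1.868) = +1.285 V.

+1.285 V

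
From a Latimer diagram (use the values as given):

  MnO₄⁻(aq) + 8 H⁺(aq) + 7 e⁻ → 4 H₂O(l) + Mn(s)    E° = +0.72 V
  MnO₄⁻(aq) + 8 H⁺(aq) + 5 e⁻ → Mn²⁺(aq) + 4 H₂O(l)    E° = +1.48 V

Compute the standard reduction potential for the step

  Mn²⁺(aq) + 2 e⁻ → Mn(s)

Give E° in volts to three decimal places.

Sequential free energies add, so n₃E°₃ = n₁E°₁ + n₂E°₂.
With n₃ = 7, and the known step contributing 5×(+1.48) V, the unknown satisfies 2·E° = 7×(+0.72) − 5×(+1.48) = -2.360.
E° = -2.360 / 2 = -1.180 V.

-1.180 V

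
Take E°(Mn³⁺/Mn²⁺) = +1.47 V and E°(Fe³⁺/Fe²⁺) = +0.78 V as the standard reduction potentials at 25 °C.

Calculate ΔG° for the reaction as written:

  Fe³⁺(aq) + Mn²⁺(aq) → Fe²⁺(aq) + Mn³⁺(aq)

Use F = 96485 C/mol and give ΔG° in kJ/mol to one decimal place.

As written, Fe³⁺/Fe²⁺ is reduced (cathode) and Mn³⁺/Mn²⁺ is oxidised (anode), so E°cell = (+0.78) − (+1.47) = -0.69 V.
Balancing electrons gives n = 1.
ΔG° = −nFE° = −(1)(96485)(-0.69) = 66,575 J = +66.6 kJ/mol.

+66.6 kJ/mol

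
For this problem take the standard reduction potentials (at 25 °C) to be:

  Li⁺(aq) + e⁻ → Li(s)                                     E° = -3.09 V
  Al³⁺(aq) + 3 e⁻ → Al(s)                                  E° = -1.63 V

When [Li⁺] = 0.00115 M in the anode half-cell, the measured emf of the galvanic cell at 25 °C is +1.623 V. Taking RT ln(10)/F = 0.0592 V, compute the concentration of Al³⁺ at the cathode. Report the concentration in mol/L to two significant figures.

Al³⁺/Al is the cathode, Li⁺/Li the anode: E°cell = +1.46 V, n = 3.
Overall reaction: Al³⁺(aq) + 3 Li(s) → Al(s) + 3 Li⁺(aq); Q = [Li⁺]^3/[Al³⁺]^1.
From E = E° − (0.0592/n) log Q: log Q = (E° − E)·n/0.0592 = (+1.46 − (+1.623))·3/0.0592 = -8.2601.
So 1·log[Al³⁺] = 3·log(0.00115) − log Q = -8.8179 − (-8.2601) = -0.5578; [Al³⁺] = 10^(-0.5578) ≈ 0.28 M.

0.28 M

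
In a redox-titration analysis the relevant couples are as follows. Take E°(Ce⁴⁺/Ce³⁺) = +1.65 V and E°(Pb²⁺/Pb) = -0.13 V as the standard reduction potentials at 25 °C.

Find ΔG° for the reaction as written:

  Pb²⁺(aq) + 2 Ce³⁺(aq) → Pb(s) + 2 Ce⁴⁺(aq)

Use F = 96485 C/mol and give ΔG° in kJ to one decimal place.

+343.5 kJ

As written, Pb²⁺/Pb is reduced (cathode) and Ce⁴⁺/Ce³⁺ is oxidised (anode), so E°cell = (-0.13) − (+1.65) = -1.78 V.
Balancing electrons gives n = 2.
ΔG° = −nFE° = −(2)(96485)(-1.78) = 343,487 J = +343.5 kJ.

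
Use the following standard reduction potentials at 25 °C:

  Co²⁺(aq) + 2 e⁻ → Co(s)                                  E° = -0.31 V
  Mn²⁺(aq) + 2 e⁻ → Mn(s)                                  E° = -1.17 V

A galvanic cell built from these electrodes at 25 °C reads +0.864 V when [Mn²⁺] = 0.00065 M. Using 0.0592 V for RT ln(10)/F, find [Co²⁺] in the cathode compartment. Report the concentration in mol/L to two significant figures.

0.00089 M

Co²⁺/Co is the cathode, Mn²⁺/Mn the anode: E°cell = +0.86 V, n = 2.
Overall reaction: Co²⁺(aq) + Mn(s) → Co(s) + Mn²⁺(aq); Q = [Mn²⁺]^1/[Co²⁺]^1.
From E = E° − (0.0592/n) log Q: log Q = (E° − E)·n/0.0592 = (+0.86 − (+0.864))·2/0.0592 = -0.1351.
So 1·log[Co²⁺] = 1·log(0.00065) − log Q = -3.1871 − (-0.1351) = -3.0520; [Co²⁺] = 10^(-3.0520) ≈ 0.00089 M.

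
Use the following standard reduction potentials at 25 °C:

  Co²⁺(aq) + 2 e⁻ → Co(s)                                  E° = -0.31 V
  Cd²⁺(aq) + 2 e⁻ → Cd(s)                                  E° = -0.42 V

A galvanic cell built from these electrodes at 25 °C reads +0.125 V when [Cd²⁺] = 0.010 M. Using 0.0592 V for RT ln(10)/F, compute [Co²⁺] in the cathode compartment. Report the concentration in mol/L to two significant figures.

Co²⁺/Co is the cathode, Cd²⁺/Cd the anode: E°cell = +0.11 V, n = 2.
Overall reaction: Co²⁺(aq) + Cd(s) → Co(s) + Cd²⁺(aq); Q = [Cd²⁺]^1/[Co²⁺]^1.
From E = E° − (0.0592/n) log Q: log Q = (E° − E)·n/0.0592 = (+0.11 − (+0.125))·2/0.0592 = -0.5068.
So 1·log[Co²⁺] = 1·log(0.01) − log Q = -2.0000 − (-0.5068) = -1.4932; [Co²⁺] = 10^(-1.4932) ≈ 0.032 M.

0.032 M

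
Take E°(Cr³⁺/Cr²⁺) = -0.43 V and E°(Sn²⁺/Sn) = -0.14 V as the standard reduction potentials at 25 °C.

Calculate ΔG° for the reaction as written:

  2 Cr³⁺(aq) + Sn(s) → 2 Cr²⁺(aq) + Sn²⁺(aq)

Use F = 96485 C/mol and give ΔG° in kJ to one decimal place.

As written, Cr³⁺/Cr²⁺ is reduced (cathode) and Sn²⁺/Sn is oxidised (anode), so E°cell = (-0.43) − (-0.14) = -0.29 V.
Balancing electrons gives n = 2.
ΔG° = −nFE° = −(2)(96485)(-0.29) = 55,961 J = +56.0 kJ.

+56.0 kJ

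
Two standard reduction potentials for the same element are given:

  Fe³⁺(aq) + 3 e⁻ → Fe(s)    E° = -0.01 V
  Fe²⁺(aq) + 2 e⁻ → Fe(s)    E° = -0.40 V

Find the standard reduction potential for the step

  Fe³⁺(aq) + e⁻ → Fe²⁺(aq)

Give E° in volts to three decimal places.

+0.770 V

Sequential free energies add, so n₃E°₃ = n₁E°₁ + n₂E°₂.
With n₃ = 3, and the known step contributing 2×(-0.40) V, the unknown satisfies 1·E° = 3×(-0.01) − 2×(-0.40) = +0.770.
E° = +0.770 / 1 = +0.770 V.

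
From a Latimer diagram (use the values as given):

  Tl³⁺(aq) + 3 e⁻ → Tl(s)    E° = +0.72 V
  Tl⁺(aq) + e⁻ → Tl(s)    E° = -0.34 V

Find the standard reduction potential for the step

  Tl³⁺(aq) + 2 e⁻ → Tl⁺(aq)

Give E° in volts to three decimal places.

+1.250 V

Sequential free energies add, so n₃E°₃ = n₁E°₁ + n₂E°₂.
With n₃ = 3, and the known step contributing 1×(-0.34) V, the unknown satisfies 2·E° = 3×(+0.72) − 1×(-0.34) = +2.500.
E° = +2.500 / 2 = +1.250 V.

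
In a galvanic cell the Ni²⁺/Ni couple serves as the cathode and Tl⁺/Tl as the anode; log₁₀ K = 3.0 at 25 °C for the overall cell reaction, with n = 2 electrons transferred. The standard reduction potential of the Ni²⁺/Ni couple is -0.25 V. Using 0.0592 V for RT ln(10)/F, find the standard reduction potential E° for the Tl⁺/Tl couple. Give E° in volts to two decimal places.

-0.34 V

E°cell = (0.0592/n)·log K = (0.0592/2)(3.0) = +0.089 V.
Since Ni²⁺/Ni is the cathode and Tl⁺/Tl the anode, E°cell = E°(Ni²⁺/Ni) − E°(Tl⁺/Tl).
So E°(Tl⁺/Tl) = E°(Ni²⁺/Ni) − E°cell = (-0.25) − (+0.089) = -0.34 V.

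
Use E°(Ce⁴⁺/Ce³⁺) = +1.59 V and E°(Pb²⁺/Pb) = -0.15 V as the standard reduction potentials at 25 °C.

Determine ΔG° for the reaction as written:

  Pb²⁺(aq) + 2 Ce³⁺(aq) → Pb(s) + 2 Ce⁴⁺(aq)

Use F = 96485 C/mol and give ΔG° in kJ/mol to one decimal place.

+335.8 kJ/mol

As written, Pb²⁺/Pb is reduced (cathode) and Ce⁴⁺/Ce³⁺ is oxidised (anode), so E°cell = (-0.15) − (+1.59) = -1.74 V.
Balancing electrons gives n = 2.
ΔG° = −nFE° = −(2)(96485)(-1.74) = 335,768 J = +335.8 kJ/mol.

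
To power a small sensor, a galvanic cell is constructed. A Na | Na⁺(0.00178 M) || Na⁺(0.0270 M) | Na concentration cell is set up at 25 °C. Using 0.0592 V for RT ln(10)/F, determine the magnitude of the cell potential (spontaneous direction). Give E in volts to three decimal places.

+0.070 V

For a concentration cell E°cell = 0. The 0.0270 M side is the cathode (reduction is favoured where [Na⁺] is higher).
With n = 1, E = −(0.0592/1) log([Na⁺]ₐₙ/[Na⁺]꜀ₐₜ) = −(0.0592/1) log(0.00178/0.027) = −(0.0592/1)(-1.181) = +0.070 V.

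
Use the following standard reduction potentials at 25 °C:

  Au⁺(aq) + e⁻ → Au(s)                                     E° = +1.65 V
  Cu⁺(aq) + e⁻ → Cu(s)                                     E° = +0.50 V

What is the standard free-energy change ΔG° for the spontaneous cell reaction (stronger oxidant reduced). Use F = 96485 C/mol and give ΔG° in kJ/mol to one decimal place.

-111.0 kJ/mol

Au⁺/Au (E° = +1.65 V) is the cathode; Cu⁺/Cu (E° = +0.50 V) is the anode, so E°cell = +1.15 V.
Balancing electrons gives n = 1 (lcm of 1 and 1).
ΔG° = −nFE° = −(1)(96485)(+1.15) = -110,958 J = -111.0 kJ/mol.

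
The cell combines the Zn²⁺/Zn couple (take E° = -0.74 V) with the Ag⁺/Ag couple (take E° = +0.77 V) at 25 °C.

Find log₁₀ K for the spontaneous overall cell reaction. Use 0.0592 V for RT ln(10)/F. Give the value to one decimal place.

51.0

Cathode: Ag⁺/Ag; anode: Zn²⁺/Zn. E°cell = +1.51 V, n = 2.
log K = nE°cell / 0.0592 = (2)(+1.51) / 0.0592 = 51.0.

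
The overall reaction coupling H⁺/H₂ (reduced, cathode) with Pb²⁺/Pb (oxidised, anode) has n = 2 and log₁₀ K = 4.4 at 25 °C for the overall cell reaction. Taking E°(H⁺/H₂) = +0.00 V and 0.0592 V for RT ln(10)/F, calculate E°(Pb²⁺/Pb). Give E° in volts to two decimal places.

-0.13 V

E°cell = (0.0592/n)·log K = (0.0592/2)(4.4) = +0.130 V.
Since H⁺/H₂ is the cathode and Pb²⁺/Pb the anode, E°cell = E°(H⁺/H₂) − E°(Pb²⁺/Pb).
So E°(Pb²⁺/Pb) = E°(H⁺/H₂) − E°cell = (+0.00) − (+0.130) = -0.13 V.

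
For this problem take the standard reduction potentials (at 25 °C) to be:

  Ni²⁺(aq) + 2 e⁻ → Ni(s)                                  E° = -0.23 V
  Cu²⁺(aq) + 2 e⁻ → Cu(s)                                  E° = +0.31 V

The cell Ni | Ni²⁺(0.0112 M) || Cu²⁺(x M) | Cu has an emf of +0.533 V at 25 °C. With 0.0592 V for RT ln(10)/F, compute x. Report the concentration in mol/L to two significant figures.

0.0065 M

Cu²⁺/Cu is the cathode, Ni²⁺/Ni the anode: E°cell = +0.54 V, n = 2.
Overall reaction: Cu²⁺(aq) + Ni(s) → Cu(s) + Ni²⁺(aq); Q = [Ni²⁺]^1/[Cu²⁺]^1.
From E = E° − (0.0592/n) log Q: log Q = (E° − E)·n/0.0592 = (+0.54 − (+0.533))·2/0.0592 = 0.2365.
So 1·log[Cu²⁺] = 1·log(0.0112) − log Q = -1.9508 − (0.2365) = -2.1873; [Cu²⁺] = 10^(-2.1873) ≈ 0.0065 M.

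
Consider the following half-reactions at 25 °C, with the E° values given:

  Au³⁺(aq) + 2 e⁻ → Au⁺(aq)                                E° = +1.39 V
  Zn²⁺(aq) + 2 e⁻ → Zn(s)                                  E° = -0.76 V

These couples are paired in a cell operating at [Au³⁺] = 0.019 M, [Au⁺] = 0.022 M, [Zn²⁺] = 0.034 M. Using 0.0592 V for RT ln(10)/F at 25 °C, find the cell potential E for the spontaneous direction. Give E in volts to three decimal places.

Au³⁺/Au⁺ is the cathode (higher E°), Zn²⁺/Zn the anode: E°cell = +1.39 − (-0.76) = +2.15 V, n = 2.
Overall: Au³⁺(aq) + Zn(s) → Au⁺(aq) + Zn²⁺(aq)
Q = [Au⁺]·[Zn²⁺] / ([Au³⁺]); log Q = -1.405.
E = E° − (0.0592/n) log Q = +2.15 − (0.0592/2)(-1.405) = +2.192 V.

+2.192 V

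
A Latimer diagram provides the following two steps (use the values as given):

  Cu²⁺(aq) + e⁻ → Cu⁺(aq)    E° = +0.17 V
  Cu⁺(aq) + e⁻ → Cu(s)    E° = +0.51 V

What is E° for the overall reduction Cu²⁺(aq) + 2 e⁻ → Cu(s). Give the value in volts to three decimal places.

+0.340 V

Since ΔG° = −nFE° is additive over sequential reductions, n₃E°₃ = n₁E°₁ + n₂E°₂.
E°₃ = (1×+0.17 + 1×+0.51) / 2 = (+0.680) / 2 = +0.340 V.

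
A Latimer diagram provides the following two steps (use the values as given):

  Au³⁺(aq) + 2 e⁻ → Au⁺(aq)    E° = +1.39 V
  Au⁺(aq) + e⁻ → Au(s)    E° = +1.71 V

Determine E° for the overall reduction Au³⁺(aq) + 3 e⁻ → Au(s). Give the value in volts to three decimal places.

+1.497 V

Standard free energies of sequential steps add: ΔG°₃ = ΔG°₁ + ΔG°₂, so n₃E°₃ = n₁E°₁ + n₂E°₂.
E°₃ = (2×+1.39 + 1×+1.71) / 3 = (+4.490) / 3 = +1.497 V.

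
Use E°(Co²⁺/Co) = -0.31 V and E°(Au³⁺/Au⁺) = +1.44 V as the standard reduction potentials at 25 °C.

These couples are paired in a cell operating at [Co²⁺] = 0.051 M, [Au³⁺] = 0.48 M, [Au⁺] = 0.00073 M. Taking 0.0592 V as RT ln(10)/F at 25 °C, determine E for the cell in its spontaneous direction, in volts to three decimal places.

+1.872 V

Au³⁺/Au⁺ is the cathode (higher E°), Co²⁺/Co the anode: E°cell = +1.44 − (-0.31) = +1.75 V, n = 2.
Overall: Au³⁺(aq) + Co(s) → Au⁺(aq) + Co²⁺(aq)
Q = [Au⁺]·[Co²⁺] / ([Au³⁺]); log Q = -4.110.
E = E° − (0.0592/n) log Q = +1.75 − (0.0592/2)(-4.110) = +1.872 V.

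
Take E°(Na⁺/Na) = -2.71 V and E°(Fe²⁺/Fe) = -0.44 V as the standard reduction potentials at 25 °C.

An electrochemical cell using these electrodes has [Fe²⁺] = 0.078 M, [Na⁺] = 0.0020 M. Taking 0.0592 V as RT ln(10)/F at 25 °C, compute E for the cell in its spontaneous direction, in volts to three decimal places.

+2.397 V

Fe²⁺/Fe is the cathode (higher E°), Na⁺/Na the anode: E°cell = -0.44 − (-2.71) = +2.27 V, n = 2.
Overall: Fe²⁺(aq) + 2 Na(s) → Fe(s) + 2 Na⁺(aq)
Q = [Na⁺]^2 / ([Fe²⁺]); log Q = -4.290.
E = E° − (0.0592/n) log Q = +2.27 − (0.0592/2)(-4.290) = +2.397 V.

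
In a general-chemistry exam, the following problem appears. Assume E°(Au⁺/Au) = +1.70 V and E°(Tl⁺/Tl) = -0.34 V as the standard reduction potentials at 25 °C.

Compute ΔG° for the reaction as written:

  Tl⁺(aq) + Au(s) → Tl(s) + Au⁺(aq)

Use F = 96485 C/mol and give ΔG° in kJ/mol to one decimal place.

+196.8 kJ/mol

As written, Tl⁺/Tl is reduced (cathode) and Au⁺/Au is oxidised (anode), so E°cell = (-0.34) − (+1.70) = -2.04 V.
Balancing electrons gives n = 1.
ΔG° = −nFE° = −(1)(96485)(-2.04) = 196,829 J = +196.8 kJ/mol.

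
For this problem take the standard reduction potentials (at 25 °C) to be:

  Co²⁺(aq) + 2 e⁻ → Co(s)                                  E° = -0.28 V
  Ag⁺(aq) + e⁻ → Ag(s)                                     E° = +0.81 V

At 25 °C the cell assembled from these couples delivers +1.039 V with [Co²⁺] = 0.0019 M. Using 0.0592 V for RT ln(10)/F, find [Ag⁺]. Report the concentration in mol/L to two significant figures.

0.0060 M

Ag⁺/Ag is the cathode, Co²⁺/Co the anode: E°cell = +1.09 V, n = 2.
Overall reaction: 2 Ag⁺(aq) + Co(s) → 2 Ag(s) + Co²⁺(aq); Q = [Co²⁺]^1/[Ag⁺]^2.
From E = E° − (0.0592/n) log Q: log Q = (E° − E)·n/0.0592 = (+1.09 − (+1.039))·2/0.0592 = 1.7230.
So 2·log[Ag⁺] = 1·log(0.0019) − log Q = -2.7212 − (1.7230) = -4.4442; log[Ag⁺] = -4.4442 / 2 = -2.2221; [Ag⁺] = 10^(-2.2221) ≈ 0.0060 M.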